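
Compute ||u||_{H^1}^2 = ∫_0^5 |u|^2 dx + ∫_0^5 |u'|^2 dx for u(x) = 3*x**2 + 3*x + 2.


||u||_{H^1}^2 = 22955/2

The H^1 norm (squared) on an interval (0, L) is
  ||u||_{H^1}^2 = ∫_0^L u(x)^2 dx + ∫_0^L u'(x)^2 dx.
Compute u'(x) = 6*x + 3.
Then u(x)^2 = 9*x**4 + 18*x**3 + 21*x**2 + 12*x + 4 and u'(x)^2 = 36*x**2 + 36*x + 9.
Integrate each monomial from 0 to 5 using ∫_0^5 c·x^n dx = c·5^(n+1)/(n+1):
  ∫_0^5 u(x)^2 dx = ∫_0^5 (9*x^4 + 18*x^3 + 21*x^2 + 12*x + 4) dx. Term by term:
    ∫_0^5 9*x^4 dx = 5625;  ∫_0^5 18*x^3 dx = 5625/2;  ∫_0^5 21*x^2 dx = 875;
    ∫_0^5 12*x dx = 150;  ∫_0^5 4 dx = 20.
  Sum: 5625 + 5625/2 + 875 + 150 + 20 = 18965/2.
  ∫_0^5 u'(x)^2 dx = ∫_0^5 (36*x^2 + 36*x + 9) dx. Term by term:
    ∫_0^5 36*x^2 dx = 1500;  ∫_0^5 36*x dx = 450;  ∫_0^5 9 dx = 45.
  Sum: 1500 + 450 + 45 = 1995.
Adding: ||u||_{H^1}^2 = 18965/2 + 1995 = 22955/2.


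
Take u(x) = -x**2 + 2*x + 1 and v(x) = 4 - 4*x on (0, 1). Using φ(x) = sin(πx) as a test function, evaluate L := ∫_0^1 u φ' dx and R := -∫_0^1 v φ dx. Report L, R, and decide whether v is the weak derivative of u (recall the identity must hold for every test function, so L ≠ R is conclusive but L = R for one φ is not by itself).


LHS = -2/π, RHS = -4/π. No, v is not the weak derivative of u.

u(x) = -x**2 + 2*x + 1, classical derivative u'(x) = 2 - 2*x.
φ(x) = sin(πx), so φ'(x) = π*cos(π*x).
Note φ(0) = φ(1) = 0, so the boundary term u·φ vanishes.
LHS = ∫_0^1 u(x) φ'(x) dx = ∫_0^1 (-π*x^2*cos(π*x) + 2*π*x*cos(π*x) + π*cos(π*x)) dx. Term by term:
  ∫_0^1 π*cos(π*x) dx = 0;  ∫_0^1 -π*x^2*cos(π*x) dx = 2/π;  ∫_0^1 2*π*x*cos(π*x) dx = -4/π.
Sum: 0 + 2/π − 4/π = -2/π.
So LHS = -2/π.
∫_0^1 v(x) φ(x) dx = ∫_0^1 (-4*x*sin(π*x) + 4*sin(π*x)) dx. Term by term:
  ∫_0^1 4*sin(π*x) dx = 8/π;  ∫_0^1 -4*x*sin(π*x) dx = -4/π.
Sum: 8/π − 4/π = 4/π.
So RHS = -∫_0^1 v(x) φ(x) dx = -4/π.
LHS − RHS = 2/π ≠ 0, so the identity fails.
(For a valid weak derivative the identity must hold for EVERY test function, in particular this one. The failure shows v is NOT the weak derivative of u.)
Correct weak derivative would be u'(x) = 2 - 2*x.


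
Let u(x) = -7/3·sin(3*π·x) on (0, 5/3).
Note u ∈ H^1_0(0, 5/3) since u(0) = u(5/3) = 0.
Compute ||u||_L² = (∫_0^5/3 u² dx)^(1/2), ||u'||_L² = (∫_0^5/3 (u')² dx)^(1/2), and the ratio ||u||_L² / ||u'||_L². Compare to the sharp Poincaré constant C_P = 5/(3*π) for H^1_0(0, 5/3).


||u||_L² / ||u'||_L² = 1/(3*π) < C_P = 5/(3*π).

u(x) = -7/3·sin(3*π·x), so u'(x) = -7*π*cos(3*π*x).
Writing u(x) = A·sin(kπx/L) with A = -7/3 and k = 5, use ∫_0^L sin²(kπx/L) dx = L/2 and ∫_0^L cos²(kπx/L) dx = L/2.
u² = 49/9·sin²(3*π·x) and (u')² = 49*π^2·cos²(3*π·x), and each of sin², cos² integrates to L/2 = 5/6 over (0, 5/3).
∫_0^5/3 u² dx = 245/54, so ||u||_L² = 7*sqrt(30)/18.
∫_0^5/3 (u')² dx = 245*π^2/6, so ||u'||_L² = 7*sqrt(30)*π/6.
Ratio ||u||_L² / ||u'||_L² = 1/(3*π).
Sharp Poincaré constant on H^1_0(0, 5/3) is C_P = L/π = 5/(3*π), achieved by sin(3*π/5·x).
This is the k = 5 harmonic; the ratio L/(kπ) is strictly less than C_P = L/π, consistent with the sharp inequality ||u||_L² ≤ C_P ||u'||_L².


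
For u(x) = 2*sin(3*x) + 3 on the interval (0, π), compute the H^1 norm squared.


||u||_{H^1(0,π)}^2 = 8 + 29*π

u'(x) = 6*cos(3*x).
Expand u² and (u')² and integrate term by term on (0, π), using: for integers n ≥ 1, ∫_0^π sin²(nx) dx = ∫_0^π cos²(nx) dx = π/2; for n ≠ n', ∫_0^π sin(nx)sin(n'x) dx = ∫_0^π cos(nx)cos(n'x) dx = 0; and by product-to-sum, ∫_0^π sin(nx)cos(n'x) dx = ½∫_0^π [sin((n+n')x) + sin((n−n')x)] dx, which is 0 when n+n' is even and 2n/(n²−n'²) when n+n' is odd (it need not vanish on (0, π)). For the constant mode: ∫_0^π 1 dx = π, ∫_0^π cos(nx) dx = 0, ∫_0^π sin(nx) dx = (1−(−1)^n)/n.
  u² squared terms: (3)²·∫1 dx = 9·π = 9*π;  (2)²·∫sin(3x)² dx = 4·π/2 = 2*π.
  u² cross terms: 2·(3)·(2)·∫1·sin(3x) dx = 12·(2/3) = 8.
  So ∫_0^π u² dx = 9*π + 2*π + 8 = 8 + 11*π.
  (u')² squared terms: (6)²·∫cos(3x)² dx = 36·π/2 = 18*π.
  So ∫_0^π (u')² dx = 18*π.
||u||_{H^1}^2 = (8 + 11*π) + (18*π) = 8 + 29*π.


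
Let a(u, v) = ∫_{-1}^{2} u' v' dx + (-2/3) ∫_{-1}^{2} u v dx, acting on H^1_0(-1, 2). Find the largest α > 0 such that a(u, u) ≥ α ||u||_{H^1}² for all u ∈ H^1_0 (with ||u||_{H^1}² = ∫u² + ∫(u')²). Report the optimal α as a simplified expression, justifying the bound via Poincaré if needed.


α = (-6 + π^2)/(9 + π^2)

Coercivity of a(·,·) on H^1_0(-1, 2) means a(u, u) ≥ α ||u||_{H^1}² for every u ∈ H^1_0.
The interval has length L = 3, and Poincaré/coercivity depend only on L. Here a(u, u) = ∫(u')² + (-2/3)·∫u².
Here c = -2/3 < 0 with |c| < (π/L)² = π^2/9, so coercivity still holds. The condition a(u,u) ≥ α||u||_{H^1}² reads (1−α)∫(u')² ≥ (α−c)∫u². Any admissible α is ≤ 1 (rapidly oscillating u have ∫u²/∫(u')² → 0), and α = 1 would force 0 ≥ (1−c)∫u², impossible since c < 1; so 1−α > 0. By the sharp Poincaré inequality on H^1_0 of an interval of length L, ∫(u')² ≥ (π/L)²∫u² with equality for the first sine mode sin(π(x−x₀)/L) (x₀ the left endpoint), so the inequality holds for all u iff (1−α)(π/L)² ≥ α − c, i.e. α ≤ ((π/L)² + c)/((π/L)² + 1) = (1 + c(L/π)²)/(1 + (L/π)²). (Direct route, valid since c ≤ 0: Poincaré gives c∫u² ≥ c(L/π)²∫(u')², so a(u,u) ≥ (1 + c(L/π)²)∫(u')², while ||u||_{H^1}² ≤ (1 + (L/π)²)∫(u')²; dividing yields the same α.) With (π/L)² = π^2/9 and c = -2/3, the largest admissible constant is α = ((π/L)² + c)/((π/L)² + 1).
Simplifying, α = (-6 + π^2)/(9 + π^2).


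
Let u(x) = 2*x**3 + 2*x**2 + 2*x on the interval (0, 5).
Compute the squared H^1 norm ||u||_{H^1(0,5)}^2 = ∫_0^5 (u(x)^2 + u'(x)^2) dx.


||u||_{H^1}^2 = 2231870/21

The H^1 norm (squared) on an interval (0, L) is
  ||u||_{H^1}^2 = ∫_0^L u(x)^2 dx + ∫_0^L u'(x)^2 dx.
Compute u'(x) = 6*x**2 + 4*x + 2.
Then u(x)^2 = 4*x**6 + 8*x**5 + 12*x**4 + 8*x**3 + 4*x**2 and u'(x)^2 = 36*x**4 + 48*x**3 + 40*x**2 + 16*x + 4.
Integrate each monomial from 0 to 5 using ∫_0^5 c·x^n dx = c·5^(n+1)/(n+1):
  ∫_0^5 u(x)^2 dx = ∫_0^5 (4*x^6 + 8*x^5 + 12*x^4 + 8*x^3 + 4*x^2) dx. Term by term:
    ∫_0^5 4*x^6 dx = 312500/7;  ∫_0^5 8*x^5 dx = 62500/3;  ∫_0^5 12*x^4 dx = 7500;
    ∫_0^5 8*x^3 dx = 1250;  ∫_0^5 4*x^2 dx = 500/3.
  Sum: 312500/7 + 62500/3 + 7500 + 1250 + 500/3 = 520750/7.
  ∫_0^5 u'(x)^2 dx = ∫_0^5 (36*x^4 + 48*x^3 + 40*x^2 + 16*x + 4) dx. Term by term:
    ∫_0^5 36*x^4 dx = 22500;  ∫_0^5 48*x^3 dx = 7500;  ∫_0^5 40*x^2 dx = 5000/3;
    ∫_0^5 16*x dx = 200;  ∫_0^5 4 dx = 20.
  Sum: 22500 + 7500 + 5000/3 + 200 + 20 = 95660/3.
Adding: ||u||_{H^1}^2 = 520750/7 + 95660/3 = 2231870/21.


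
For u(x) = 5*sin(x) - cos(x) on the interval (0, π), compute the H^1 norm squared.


||u||_{H^1(0,π)}^2 = 26*π

u'(x) = sin(x) + 5*cos(x).
Expand u² and (u')² and integrate term by term on (0, π), using: for integers n ≥ 1, ∫_0^π sin²(nx) dx = ∫_0^π cos²(nx) dx = π/2; for n ≠ n', ∫_0^π sin(nx)sin(n'x) dx = ∫_0^π cos(nx)cos(n'x) dx = 0; and by product-to-sum, ∫_0^π sin(nx)cos(n'x) dx = ½∫_0^π [sin((n+n')x) + sin((n−n')x)] dx, which is 0 when n+n' is even and 2n/(n²−n'²) when n+n' is odd (it need not vanish on (0, π)).
  u² squared terms: (-1)²·∫cos(x)² dx = 1·π/2 = π/2;  (5)²·∫sin(x)² dx = 25·π/2 = 25*π/2.
  u² cross terms: 2·(-1)·(5)·∫cos(x)·sin(x) dx = -10·(0) = 0.
  So ∫_0^π u² dx = π/2 + 25*π/2 + 0 = 13*π.
  (u')² squared terms: (5)²·∫cos(x)² dx = 25·π/2 = 25*π/2;  (1)²·∫sin(x)² dx = 1·π/2 = π/2.
  (u')² cross terms: 2·(5)·(1)·∫cos(x)·sin(x) dx = 10·(0) = 0.
  So ∫_0^π (u')² dx = 25*π/2 + π/2 + 0 = 13*π.
||u||_{H^1}^2 = (13*π) + (13*π) = 26*π.


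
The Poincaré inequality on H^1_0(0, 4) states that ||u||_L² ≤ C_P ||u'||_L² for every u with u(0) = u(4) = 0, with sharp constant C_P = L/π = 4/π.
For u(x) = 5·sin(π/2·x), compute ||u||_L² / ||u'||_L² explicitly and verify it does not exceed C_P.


||u||_L² / ||u'||_L² = 2/π < C_P = 4/π.

u(x) = 5·sin(π/2·x), so u'(x) = 5*π*cos(π*x/2)/2.
Writing u(x) = A·sin(kπx/L) with A = 5 and k = 2, use ∫_0^L sin²(kπx/L) dx = L/2 and ∫_0^L cos²(kπx/L) dx = L/2.
u² = 25·sin²(π/2·x) and (u')² = 25*π^2/4·cos²(π/2·x), and each of sin², cos² integrates to L/2 = 2 over (0, 4).
∫_0^4 u² dx = 50, so ||u||_L² = 5*sqrt(2).
∫_0^4 (u')² dx = 25*π^2/2, so ||u'||_L² = 5*sqrt(2)*π/2.
Ratio ||u||_L² / ||u'||_L² = 2/π.
Sharp Poincaré constant on H^1_0(0, 4) is C_P = L/π = 4/π, achieved by sin(π/4·x).
This is the k = 2 harmonic; the ratio L/(kπ) is strictly less than C_P = L/π, consistent with the sharp inequality ||u||_L² ≤ C_P ||u'||_L².


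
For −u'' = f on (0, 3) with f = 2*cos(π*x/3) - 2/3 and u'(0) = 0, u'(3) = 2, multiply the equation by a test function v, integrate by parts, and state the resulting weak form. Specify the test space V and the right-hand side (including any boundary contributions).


V = H^1(0, 3) (v unrestricted at boundary; u is determined up to an additive constant); weak form: ∫_0^3 u'v' dx = ∫_0^3 (2*cos(π*x/3) - 2/3) v dx + 2·v(3) for all v ∈ V.

Multiply both sides by a test function v and integrate from 0 to 3:
  ∫_0^3 −u''(x) v(x) dx = ∫_0^3 f(x) v(x) dx.
Integrate the LHS by parts once:
  ∫_0^3 −u'' v dx = −[u'(x) v(x)]_0^3 + ∫_0^3 u'(x) v'(x) dx.
Thus ∫_0^3 u'(x) v'(x) dx = ∫_0^3 f(x) v(x) dx + [u'(x) v(x)]_0^3.
Choose V so that boundary terms are either known or forced to vanish.
u has inhomogeneous Neumann u'(0) = 0, u'(3) = 2. [u' v]_0^3 = (2)·v(3) − (0)·v(0) = 2·v(3). Take V = H^1(0, 3); boundary term becomes part of RHS.
Weak formulation: find u (satisfying any essential BC) such that ∫_0^3 u'(x) v'(x) dx = ∫_0^3 f v dx + 2·v(3) for all v ∈ V (Neumann data are natural BCs: they enter the RHS as boundary terms).
Substituting f(x) = 2*cos(π*x/3) - 2/3, the right-hand side is ∫_0^3 (2*cos(π*x/3) - 2/3) v dx + 2·v(3).
Compatibility check (pure Neumann): taking v ≡ 1 ∈ V gives 0 = ∫_0^3 f dx + (2) − (0), i.e. ∫_0^3 f dx must equal u'(0) − u'(3) = -2. Indeed ∫_0^3 (2*cos(π*x/3) - 2/3) dx = -2, so the data are compatible. The solution is then unique only up to an additive constant (fix it e.g. by requiring ∫_0^3 u dx = 0).


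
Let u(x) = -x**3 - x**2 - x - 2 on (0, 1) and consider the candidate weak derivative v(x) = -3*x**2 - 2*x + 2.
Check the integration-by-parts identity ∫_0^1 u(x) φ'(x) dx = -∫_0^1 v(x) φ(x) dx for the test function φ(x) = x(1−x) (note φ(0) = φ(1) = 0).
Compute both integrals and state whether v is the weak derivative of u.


LHS = 29/60, RHS = -1/60. No, v is not the weak derivative of u.

u(x) = -x**3 - x**2 - x - 2, classical derivative u'(x) = -3*x**2 - 2*x - 1.
φ(x) = x(1−x), so φ'(x) = 1 - 2*x.
Note φ(0) = φ(1) = 0, so the boundary term u·φ vanishes.
LHS = ∫_0^1 u(x) φ'(x) dx = ∫_0^1 (2*x^4 + x^3 + x^2 + 3*x - 2) dx. Term by term:
  ∫_0^1 2*x^4 dx = 2/5;  ∫_0^1 x^3 dx = 1/4;  ∫_0^1 x^2 dx = 1/3;
  ∫_0^1 3*x dx = 3/2;  ∫_0^1 -2 dx = -2.
Sum: 2/5 + 1/4 + 1/3 + 3/2 − 2 = 29/60.
So LHS = 29/60.
∫_0^1 v(x) φ(x) dx = ∫_0^1 (3*x^4 - x^3 - 4*x^2 + 2*x) dx. Term by term:
  ∫_0^1 3*x^4 dx = 3/5;  ∫_0^1 -x^3 dx = -1/4;  ∫_0^1 -4*x^2 dx = -4/3;
  ∫_0^1 2*x dx = 1.
Sum: 3/5 − 1/4 − 4/3 + 1 = 1/60.
So RHS = -∫_0^1 v(x) φ(x) dx = -1/60.
LHS − RHS = 1/2 ≠ 0, so the identity fails.
(For a valid weak derivative the identity must hold for EVERY test function, in particular this one. The failure shows v is NOT the weak derivative of u.)
Correct weak derivative would be u'(x) = -3*x**2 - 2*x - 1.


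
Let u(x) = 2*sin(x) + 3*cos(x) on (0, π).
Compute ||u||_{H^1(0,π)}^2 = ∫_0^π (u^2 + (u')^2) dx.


||u||_{H^1(0,π)}^2 = 13*π

u'(x) = -3*sin(x) + 2*cos(x).
Expand u² and (u')² and integrate term by term on (0, π), using: for integers n ≥ 1, ∫_0^π sin²(nx) dx = ∫_0^π cos²(nx) dx = π/2; for n ≠ n', ∫_0^π sin(nx)sin(n'x) dx = ∫_0^π cos(nx)cos(n'x) dx = 0; and by product-to-sum, ∫_0^π sin(nx)cos(n'x) dx = ½∫_0^π [sin((n+n')x) + sin((n−n')x)] dx, which is 0 when n+n' is even and 2n/(n²−n'²) when n+n' is odd (it need not vanish on (0, π)).
  u² squared terms: (2)²·∫sin(x)² dx = 4·π/2 = 2*π;  (3)²·∫cos(x)² dx = 9·π/2 = 9*π/2.
  u² cross terms: 2·(2)·(3)·∫sin(x)·cos(x) dx = 12·(0) = 0.
  So ∫_0^π u² dx = 2*π + 9*π/2 + 0 = 13*π/2.
  (u')² squared terms: (-3)²·∫sin(x)² dx = 9·π/2 = 9*π/2;  (2)²·∫cos(x)² dx = 4·π/2 = 2*π.
  (u')² cross terms: 2·(-3)·(2)·∫sin(x)·cos(x) dx = -12·(0) = 0.
  So ∫_0^π (u')² dx = 9*π/2 + 2*π + 0 = 13*π/2.
||u||_{H^1}^2 = (13*π/2) + (13*π/2) = 13*π.


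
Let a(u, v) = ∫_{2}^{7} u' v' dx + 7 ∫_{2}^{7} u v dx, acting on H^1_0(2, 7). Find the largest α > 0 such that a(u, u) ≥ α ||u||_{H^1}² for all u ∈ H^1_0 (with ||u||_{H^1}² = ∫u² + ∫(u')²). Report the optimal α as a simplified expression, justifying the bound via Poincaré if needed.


α = 1

Coercivity of a(·,·) on H^1_0(2, 7) means a(u, u) ≥ α ||u||_{H^1}² for every u ∈ H^1_0.
The interval has length L = 5, and Poincaré/coercivity depend only on L. Here a(u, u) = ∫(u')² + (7)·∫u².
Here c = 7 ≥ 1, so a(u,u) = ∫(u')² + c∫u² ≥ ∫(u')² + ∫u² = ||u||_{H^1}², i.e. α = 1 works. No larger α is possible: a(u,u) ≥ α||u||_{H^1}² means (1−α)∫(u')² ≥ (α−c)∫u², and for the modes u_n = sin(nπ(x−x₀)/L) (x₀ the left endpoint) one has ∫u_n²/∫(u_n')² = (L/(nπ))² → 0, so a(u_n,u_n)/||u_n||_{H^1}² → 1. Hence the optimal constant is α = 1.
Therefore α = 1.


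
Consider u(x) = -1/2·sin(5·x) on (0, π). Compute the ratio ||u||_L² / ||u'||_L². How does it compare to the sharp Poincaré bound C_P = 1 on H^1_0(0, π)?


||u||_L² / ||u'||_L² = 1/5 < C_P = 1.

u(x) = -1/2·sin(5·x), so u'(x) = -5*cos(5*x)/2.
Writing u(x) = A·sin(kπx/L) with A = -1/2 and k = 5, use ∫_0^L sin²(kπx/L) dx = L/2 and ∫_0^L cos²(kπx/L) dx = L/2.
u² = 1/4·sin²(5·x) and (u')² = 25/4·cos²(5·x), and each of sin², cos² integrates to L/2 = π/2 over (0, π).
∫_0^π u² dx = π/8, so ||u||_L² = sqrt(2)*sqrt(π)/4.
∫_0^π (u')² dx = 25*π/8, so ||u'||_L² = 5*sqrt(2)*sqrt(π)/4.
Ratio ||u||_L² / ||u'||_L² = 1/5.
Sharp Poincaré constant on H^1_0(0, π) is C_P = L/π = 1, achieved by sin(x).
This is the k = 5 harmonic; the ratio L/(kπ) is strictly less than C_P = L/π, consistent with the sharp inequality ||u||_L² ≤ C_P ||u'||_L².


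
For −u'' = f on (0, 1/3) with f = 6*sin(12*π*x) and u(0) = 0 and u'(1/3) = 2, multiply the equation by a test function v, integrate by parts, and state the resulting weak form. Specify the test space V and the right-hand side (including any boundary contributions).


V = {v ∈ H^1(0, 1/3) : v(0) = 0} (test functions vanish at x = 0 where u is specified); weak form: ∫_0^1/3 u'v' dx = ∫_0^1/3 (6*sin(12*π*x)) v dx + 2·v(1/3) for all v ∈ V.

Multiply both sides by a test function v and integrate from 0 to 1/3:
  ∫_0^1/3 −u''(x) v(x) dx = ∫_0^1/3 f(x) v(x) dx.
Integrate the LHS by parts once:
  ∫_0^1/3 −u'' v dx = −[u'(x) v(x)]_0^1/3 + ∫_0^1/3 u'(x) v'(x) dx.
Thus ∫_0^1/3 u'(x) v'(x) dx = ∫_0^1/3 f(x) v(x) dx + [u'(x) v(x)]_0^1/3.
Choose V so that boundary terms are either known or forced to vanish.
Mixed BC: u(0) = 0 (Dirichlet) and u'(1/3) = 2 (Neumann). Define V = {v ∈ H^1(0, 1/3) : v(0) = 0}. Then [u' v]_0^1/3 = u'(1/3)·v(1/3) − u'(0)·0 = 2·v(1/3).
Weak formulation: find u (satisfying any essential BC) such that ∫_0^1/3 u'(x) v'(x) dx = ∫_0^1/3 f v dx + 2·v(1/3) for all v ∈ V (Dirichlet at 0 absorbed into V; Neumann datum at x = 1/3 contributes the boundary term).
Substituting f(x) = 6*sin(12*π*x), the right-hand side is ∫_0^1/3 (6*sin(12*π*x)) v dx + 2·v(1/3).


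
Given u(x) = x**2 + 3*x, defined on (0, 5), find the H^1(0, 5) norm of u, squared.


||u||_{H^1}^2 = 13795/6

The H^1 norm (squared) on an interval (0, L) is
  ||u||_{H^1}^2 = ∫_0^L u(x)^2 dx + ∫_0^L u'(x)^2 dx.
Compute u'(x) = 2*x + 3.
Then u(x)^2 = x**4 + 6*x**3 + 9*x**2 and u'(x)^2 = 4*x**2 + 12*x + 9.
Integrate each monomial from 0 to 5 using ∫_0^5 c·x^n dx = c·5^(n+1)/(n+1):
  ∫_0^5 u(x)^2 dx = ∫_0^5 (x^4 + 6*x^3 + 9*x^2) dx. Term by term:
    ∫_0^5 x^4 dx = 625;  ∫_0^5 6*x^3 dx = 1875/2;  ∫_0^5 9*x^2 dx = 375.
  Sum: 625 + 1875/2 + 375 = 3875/2.
  ∫_0^5 u'(x)^2 dx = ∫_0^5 (4*x^2 + 12*x + 9) dx. Term by term:
    ∫_0^5 4*x^2 dx = 500/3;  ∫_0^5 12*x dx = 150;  ∫_0^5 9 dx = 45.
  Sum: 500/3 + 150 + 45 = 1085/3.
Adding: ||u||_{H^1}^2 = 3875/2 + 1085/3 = 13795/6.


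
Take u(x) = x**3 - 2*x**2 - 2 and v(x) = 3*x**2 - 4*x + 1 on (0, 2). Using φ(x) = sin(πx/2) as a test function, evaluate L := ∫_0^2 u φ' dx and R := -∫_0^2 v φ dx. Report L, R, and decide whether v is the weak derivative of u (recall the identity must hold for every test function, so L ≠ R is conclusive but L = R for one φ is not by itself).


LHS = -8/π + 96/π^3, RHS = -12/π + 96/π^3. No, v is not the weak derivative of u.

u(x) = x**3 - 2*x**2 - 2, classical derivative u'(x) = 3*x**2 - 4*x.
φ(x) = sin(πx/2), so φ'(x) = π*cos(π*x/2)/2.
Note φ(0) = φ(2) = 0, so the boundary term u·φ vanishes.
LHS = ∫_0^2 u(x) φ'(x) dx = ∫_0^2 (π*x^3*cos(π*x/2)/2 - π*x^2*cos(π*x/2) - π*cos(π*x/2)) dx. Term by term:
  ∫_0^2 -π*cos(π*x/2) dx = 0;  ∫_0^2 π*x^3*cos(π*x/2)/2 dx = -24/π + 96/π^3;  ∫_0^2 -π*x^2*cos(π*x/2) dx = 16/π.
Sum: 0 + -24/π + 96/π^3 + 16/π = -8/π + 96/π^3.
So LHS = -8/π + 96/π^3.
∫_0^2 v(x) φ(x) dx = ∫_0^2 (3*x^2*sin(π*x/2) - 4*x*sin(π*x/2) + sin(π*x/2)) dx. Term by term:
  ∫_0^2 -4*x*sin(π*x/2) dx = -16/π;  ∫_0^2 3*x^2*sin(π*x/2) dx = -96/π^3 + 24/π;  ∫_0^2 sin(π*x/2) dx = 4/π.
Sum: -16/π + -96/π^3 + 24/π + 4/π = -96/π^3 + 12/π.
So RHS = -∫_0^2 v(x) φ(x) dx = -12/π + 96/π^3.
LHS − RHS = 4/π ≠ 0, so the identity fails.
(For a valid weak derivative the identity must hold for EVERY test function, in particular this one. The failure shows v is NOT the weak derivative of u.)
Correct weak derivative would be u'(x) = 3*x**2 - 4*x.


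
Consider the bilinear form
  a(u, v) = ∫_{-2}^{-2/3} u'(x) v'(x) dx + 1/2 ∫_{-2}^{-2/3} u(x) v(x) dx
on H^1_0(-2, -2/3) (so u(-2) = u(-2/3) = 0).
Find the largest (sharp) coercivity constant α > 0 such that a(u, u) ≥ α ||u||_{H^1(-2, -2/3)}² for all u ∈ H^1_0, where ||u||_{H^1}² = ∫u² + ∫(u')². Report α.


α = (8 + 9*π^2)/(16 + 9*π^2)

Coercivity of a(·,·) on H^1_0(-2, -2/3) means a(u, u) ≥ α ||u||_{H^1}² for every u ∈ H^1_0.
The interval has length L = 4/3, and Poincaré/coercivity depend only on L. Here a(u, u) = ∫(u')² + (1/2)·∫u².
Here 0 < c = 1/2 < 1. The condition a(u,u) ≥ α||u||_{H^1}² reads (1−α)∫(u')² ≥ (α−c)∫u². Any admissible α is ≤ 1 (rapidly oscillating u have ∫u²/∫(u')² → 0), and α = 1 would force 0 ≥ (1−c)∫u², impossible since c < 1; so 1−α > 0. By the sharp Poincaré inequality on H^1_0 of an interval of length L, ∫(u')² ≥ (π/L)²∫u² with equality for the first sine mode sin(π(x−x₀)/L) (x₀ the left endpoint), so the inequality holds for all u iff (1−α)(π/L)² ≥ α − c, i.e. α ≤ ((π/L)² + c)/((π/L)² + 1) = (1 + c(L/π)²)/(1 + (L/π)²). With (π/L)² = 9*π^2/16 and c = 1/2, the largest admissible constant is α = ((π/L)² + c)/((π/L)² + 1).
Simplifying, α = (8 + 9*π^2)/(16 + 9*π^2).


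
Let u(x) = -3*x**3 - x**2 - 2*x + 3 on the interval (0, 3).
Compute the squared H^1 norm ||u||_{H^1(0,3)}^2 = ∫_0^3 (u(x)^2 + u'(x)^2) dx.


||u||_{H^1}^2 = 624243/70

The H^1 norm (squared) on an interval (0, L) is
  ||u||_{H^1}^2 = ∫_0^L u(x)^2 dx + ∫_0^L u'(x)^2 dx.
Compute u'(x) = -9*x**2 - 2*x - 2.
Then u(x)^2 = 9*x**6 + 6*x**5 + 13*x**4 - 14*x**3 - 2*x**2 - 12*x + 9 and u'(x)^2 = 81*x**4 + 36*x**3 + 40*x**2 + 8*x + 4.
Integrate each monomial from 0 to 3 using ∫_0^3 c·x^n dx = c·3^(n+1)/(n+1):
  ∫_0^3 u(x)^2 dx = ∫_0^3 (9*x^6 + 6*x^5 + 13*x^4 - 14*x^3 - 2*x^2 - 12*x + 9) dx. Term by term:
    ∫_0^3 9*x^6 dx = 19683/7;  ∫_0^3 6*x^5 dx = 729;  ∫_0^3 13*x^4 dx = 3159/5;
    ∫_0^3 -14*x^3 dx = -567/2;  ∫_0^3 -2*x^2 dx = -18;  ∫_0^3 -12*x dx = -54;
    ∫_0^3 9 dx = 27.
  Sum: 19683/7 + 729 + 3159/5 − 567/2 − 18 − 54 + 27 = 269091/70.
  ∫_0^3 u'(x)^2 dx = ∫_0^3 (81*x^4 + 36*x^3 + 40*x^2 + 8*x + 4) dx. Term by term:
    ∫_0^3 81*x^4 dx = 19683/5;  ∫_0^3 36*x^3 dx = 729;  ∫_0^3 40*x^2 dx = 360;
    ∫_0^3 8*x dx = 36;  ∫_0^3 4 dx = 12.
  Sum: 19683/5 + 729 + 360 + 36 + 12 = 25368/5.
Adding: ||u||_{H^1}^2 = 269091/70 + 25368/5 = 624243/70.


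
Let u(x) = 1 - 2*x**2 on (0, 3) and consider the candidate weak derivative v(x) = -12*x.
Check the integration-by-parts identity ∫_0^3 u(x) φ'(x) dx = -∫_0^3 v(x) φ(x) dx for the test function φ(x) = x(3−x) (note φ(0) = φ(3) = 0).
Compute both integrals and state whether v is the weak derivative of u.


LHS = 27, RHS = 81. No, v is not the weak derivative of u.

u(x) = 1 - 2*x**2, classical derivative u'(x) = -4*x.
φ(x) = x(3−x), so φ'(x) = 3 - 2*x.
Note φ(0) = φ(3) = 0, so the boundary term u·φ vanishes.
LHS = ∫_0^3 u(x) φ'(x) dx = ∫_0^3 (4*x^3 - 6*x^2 - 2*x + 3) dx. Term by term:
  ∫_0^3 4*x^3 dx = 81;  ∫_0^3 -6*x^2 dx = -54;  ∫_0^3 -2*x dx = -9;
  ∫_0^3 3 dx = 9.
Sum: 81 − 54 − 9 + 9 = 27.
So LHS = 27.
∫_0^3 v(x) φ(x) dx = ∫_0^3 (12*x^3 - 36*x^2) dx. Term by term:
  ∫_0^3 12*x^3 dx = 243;  ∫_0^3 -36*x^2 dx = -324.
Sum: 243 − 324 = -81.
So RHS = -∫_0^3 v(x) φ(x) dx = 81.
LHS − RHS = -54 ≠ 0, so the identity fails.
(For a valid weak derivative the identity must hold for EVERY test function, in particular this one. The failure shows v is NOT the weak derivative of u.)
Correct weak derivative would be u'(x) = -4*x.


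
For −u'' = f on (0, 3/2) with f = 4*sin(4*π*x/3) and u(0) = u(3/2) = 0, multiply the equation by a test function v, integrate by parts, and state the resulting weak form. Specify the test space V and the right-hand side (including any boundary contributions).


V = H^1_0(0, 3/2) (so v(0) = v(3/2) = 0); weak form: ∫_0^3/2 u'v' dx = ∫_0^3/2 (4*sin(4*π*x/3)) v dx for all v ∈ V.

Multiply both sides by a test function v and integrate from 0 to 3/2:
  ∫_0^3/2 −u''(x) v(x) dx = ∫_0^3/2 f(x) v(x) dx.
Integrate the LHS by parts once:
  ∫_0^3/2 −u'' v dx = −[u'(x) v(x)]_0^3/2 + ∫_0^3/2 u'(x) v'(x) dx.
Thus ∫_0^3/2 u'(x) v'(x) dx = ∫_0^3/2 f(x) v(x) dx + [u'(x) v(x)]_0^3/2.
Choose V so that boundary terms are either known or forced to vanish.
u is Dirichlet: u(0) = u(3/2) = 0. Let V = H^1_0(0, 3/2); then v(0) = v(3/2) = 0, and [u' v]_0^3/2 = 0.
Weak formulation: find u (satisfying any essential BC) such that ∫_0^3/2 u'(x) v'(x) dx = ∫_0^3/2 f v dx for all v ∈ V.
Substituting f(x) = 4*sin(4*π*x/3), the right-hand side is ∫_0^3/2 (4*sin(4*π*x/3)) v dx.


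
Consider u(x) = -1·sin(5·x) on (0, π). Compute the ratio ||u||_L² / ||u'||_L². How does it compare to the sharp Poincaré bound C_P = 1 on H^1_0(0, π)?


||u||_L² / ||u'||_L² = 1/5 < C_P = 1.

u(x) = -1·sin(5·x), so u'(x) = -5*cos(5*x).
Writing u(x) = A·sin(kπx/L) with A = -1 and k = 5, use ∫_0^L sin²(kπx/L) dx = L/2 and ∫_0^L cos²(kπx/L) dx = L/2.
u² = 1·sin²(5·x) and (u')² = 25·cos²(5·x), and each of sin², cos² integrates to L/2 = π/2 over (0, π).
∫_0^π u² dx = π/2, so ||u||_L² = sqrt(2)*sqrt(π)/2.
∫_0^π (u')² dx = 25*π/2, so ||u'||_L² = 5*sqrt(2)*sqrt(π)/2.
Ratio ||u||_L² / ||u'||_L² = 1/5.
Sharp Poincaré constant on H^1_0(0, π) is C_P = L/π = 1, achieved by sin(x).
This is the k = 5 harmonic; the ratio L/(kπ) is strictly less than C_P = L/π, consistent with the sharp inequality ||u||_L² ≤ C_P ||u'||_L².


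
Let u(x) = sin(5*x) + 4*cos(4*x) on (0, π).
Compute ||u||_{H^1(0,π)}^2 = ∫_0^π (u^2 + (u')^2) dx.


||u||_{H^1(0,π)}^2 = 1360/9 + 149*π

u'(x) = -16*sin(4*x) + 5*cos(5*x).
Expand u² and (u')² and integrate term by term on (0, π), using: for integers n ≥ 1, ∫_0^π sin²(nx) dx = ∫_0^π cos²(nx) dx = π/2; for n ≠ n', ∫_0^π sin(nx)sin(n'x) dx = ∫_0^π cos(nx)cos(n'x) dx = 0; and by product-to-sum, ∫_0^π sin(nx)cos(n'x) dx = ½∫_0^π [sin((n+n')x) + sin((n−n')x)] dx, which is 0 when n+n' is even and 2n/(n²−n'²) when n+n' is odd (it need not vanish on (0, π)).
  u² squared terms: (4)²·∫cos(4x)² dx = 16·π/2 = 8*π;  (1)²·∫sin(5x)² dx = 1·π/2 = π/2.
  u² cross terms: 2·(4)·(1)·∫cos(4x)·sin(5x) dx = 8·(10/9) = 80/9.
  So ∫_0^π u² dx = 8*π + π/2 + 80/9 = 80/9 + 17*π/2.
  (u')² squared terms: (-16)²·∫sin(4x)² dx = 256·π/2 = 128*π;  (5)²·∫cos(5x)² dx = 25·π/2 = 25*π/2.
  (u')² cross terms: 2·(-16)·(5)·∫sin(4x)·cos(5x) dx = -160·(-8/9) = 1280/9.
  So ∫_0^π (u')² dx = 128*π + 25*π/2 + 1280/9 = 1280/9 + 281*π/2.
||u||_{H^1}^2 = (80/9 + 17*π/2) + (1280/9 + 281*π/2) = 1360/9 + 149*π.


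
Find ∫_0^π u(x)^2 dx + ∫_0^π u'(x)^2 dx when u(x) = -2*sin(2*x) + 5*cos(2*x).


||u||_{H^1(0,π)}^2 = 145*π/2

u'(x) = -10*sin(2*x) - 4*cos(2*x).
Expand u² and (u')² and integrate term by term on (0, π), using: for integers n ≥ 1, ∫_0^π sin²(nx) dx = ∫_0^π cos²(nx) dx = π/2; for n ≠ n', ∫_0^π sin(nx)sin(n'x) dx = ∫_0^π cos(nx)cos(n'x) dx = 0; and by product-to-sum, ∫_0^π sin(nx)cos(n'x) dx = ½∫_0^π [sin((n+n')x) + sin((n−n')x)] dx, which is 0 when n+n' is even and 2n/(n²−n'²) when n+n' is odd (it need not vanish on (0, π)).
  u² squared terms: (-2)²·∫sin(2x)² dx = 4·π/2 = 2*π;  (5)²·∫cos(2x)² dx = 25·π/2 = 25*π/2.
  u² cross terms: 2·(-2)·(5)·∫sin(2x)·cos(2x) dx = -20·(0) = 0.
  So ∫_0^π u² dx = 2*π + 25*π/2 + 0 = 29*π/2.
  (u')² squared terms: (-10)²·∫sin(2x)² dx = 100·π/2 = 50*π;  (-4)²·∫cos(2x)² dx = 16·π/2 = 8*π.
  (u')² cross terms: 2·(-10)·(-4)·∫sin(2x)·cos(2x) dx = 80·(0) = 0.
  So ∫_0^π (u')² dx = 50*π + 8*π + 0 = 58*π.
||u||_{H^1}^2 = (29*π/2) + (58*π) = 145*π/2.


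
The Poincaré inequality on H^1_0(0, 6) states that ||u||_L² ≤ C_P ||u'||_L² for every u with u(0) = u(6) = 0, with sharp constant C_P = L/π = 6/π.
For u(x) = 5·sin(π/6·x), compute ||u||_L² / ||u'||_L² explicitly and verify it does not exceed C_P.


||u||_L² / ||u'||_L² = 6/π = C_P.

u(x) = 5·sin(π/6·x), so u'(x) = 5*π*cos(π*x/6)/6.
Writing u(x) = A·sin(kπx/L) with A = 5 and k = 1, use ∫_0^L sin²(kπx/L) dx = L/2 and ∫_0^L cos²(kπx/L) dx = L/2.
u² = 25·sin²(π/6·x) and (u')² = 25*π^2/36·cos²(π/6·x), and each of sin², cos² integrates to L/2 = 3 over (0, 6).
∫_0^6 u² dx = 75, so ||u||_L² = 5*sqrt(3).
∫_0^6 (u')² dx = 25*π^2/12, so ||u'||_L² = 5*sqrt(3)*π/6.
Ratio ||u||_L² / ||u'||_L² = 6/π.
Sharp Poincaré constant on H^1_0(0, 6) is C_P = L/π = 6/π, achieved by sin(π/6·x).
This is the k = 1 eigenfunction (up to amplitude), so the ratio equals the sharp Poincaré constant exactly.


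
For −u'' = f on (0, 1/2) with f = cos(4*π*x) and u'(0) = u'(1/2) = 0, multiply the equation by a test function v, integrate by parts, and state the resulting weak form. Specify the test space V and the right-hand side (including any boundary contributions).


V = H^1(0, 1/2) (no boundary constraint on v; u is determined up to an additive constant); weak form: ∫_0^1/2 u'v' dx = ∫_0^1/2 (cos(4*π*x)) v dx for all v ∈ V.

Multiply both sides by a test function v and integrate from 0 to 1/2:
  ∫_0^1/2 −u''(x) v(x) dx = ∫_0^1/2 f(x) v(x) dx.
Integrate the LHS by parts once:
  ∫_0^1/2 −u'' v dx = −[u'(x) v(x)]_0^1/2 + ∫_0^1/2 u'(x) v'(x) dx.
Thus ∫_0^1/2 u'(x) v'(x) dx = ∫_0^1/2 f(x) v(x) dx + [u'(x) v(x)]_0^1/2.
Choose V so that boundary terms are either known or forced to vanish.
u has homogeneous Neumann: u'(0) = u'(1/2) = 0. So [u' v]_0^1/2 = 0·v(1/2) − 0·v(0) = 0 for any v; take V = H^1(0, 1/2).
Weak formulation: find u (satisfying any essential BC) such that ∫_0^1/2 u'(x) v'(x) dx = ∫_0^1/2 f v dx for all v ∈ V (homogeneous Neumann, so boundary terms vanish).
Substituting f(x) = cos(4*π*x), the right-hand side is ∫_0^1/2 (cos(4*π*x)) v dx.
Compatibility check (pure Neumann): taking v ≡ 1 ∈ V gives 0 = ∫_0^1/2 f dx + (0) − (0), i.e. ∫_0^1/2 f dx must equal u'(0) − u'(1/2) = 0. Indeed ∫_0^1/2 (cos(4*π*x)) dx = 0, so the data are compatible. The solution is then unique only up to an additive constant (fix it e.g. by requiring ∫_0^1/2 u dx = 0).


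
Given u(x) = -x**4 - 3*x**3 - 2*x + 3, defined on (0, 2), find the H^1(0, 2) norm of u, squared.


||u||_{H^1}^2 = 684862/315

The H^1 norm (squared) on an interval (0, L) is
  ||u||_{H^1}^2 = ∫_0^L u(x)^2 dx + ∫_0^L u'(x)^2 dx.
Compute u'(x) = -4*x**3 - 9*x**2 - 2.
Then u(x)^2 = x**8 + 6*x**7 + 9*x**6 + 4*x**5 + 6*x**4 - 18*x**3 + 4*x**2 - 12*x + 9 and u'(x)^2 = 16*x**6 + 72*x**5 + 81*x**4 + 16*x**3 + 36*x**2 + 4.
Integrate each monomial from 0 to 2 using ∫_0^2 c·x^n dx = c·2^(n+1)/(n+1):
  ∫_0^2 u(x)^2 dx = ∫_0^2 (x^8 + 6*x^7 + 9*x^6 + 4*x^5 + 6*x^4 - 18*x^3 + 4*x^2 - 12*x + 9) dx. Term by term:
    ∫_0^2 x^8 dx = 512/9;  ∫_0^2 6*x^7 dx = 192;  ∫_0^2 9*x^6 dx = 1152/7;
    ∫_0^2 4*x^5 dx = 128/3;  ∫_0^2 6*x^4 dx = 192/5;  ∫_0^2 -18*x^3 dx = -72;
    ∫_0^2 4*x^2 dx = 32/3;  ∫_0^2 -12*x dx = -24;  ∫_0^2 9 dx = 18.
  Sum: 512/9 + 192 + 1152/7 + 128/3 + 192/5 − 72 + 32/3 − 24 + 18 = 134566/315.
  ∫_0^2 u'(x)^2 dx = ∫_0^2 (16*x^6 + 72*x^5 + 81*x^4 + 16*x^3 + 36*x^2 + 4) dx. Term by term:
    ∫_0^2 16*x^6 dx = 2048/7;  ∫_0^2 72*x^5 dx = 768;  ∫_0^2 81*x^4 dx = 2592/5;
    ∫_0^2 16*x^3 dx = 64;  ∫_0^2 36*x^2 dx = 96;  ∫_0^2 4 dx = 8.
  Sum: 2048/7 + 768 + 2592/5 + 64 + 96 + 8 = 61144/35.
Adding: ||u||_{H^1}^2 = 134566/315 + 61144/35 = 684862/315.


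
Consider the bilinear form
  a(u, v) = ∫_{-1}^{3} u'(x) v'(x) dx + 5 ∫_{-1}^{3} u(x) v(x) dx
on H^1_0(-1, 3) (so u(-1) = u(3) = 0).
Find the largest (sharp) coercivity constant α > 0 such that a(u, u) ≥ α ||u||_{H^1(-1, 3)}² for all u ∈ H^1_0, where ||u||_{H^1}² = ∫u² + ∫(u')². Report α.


α = 1

Coercivity of a(·,·) on H^1_0(-1, 3) means a(u, u) ≥ α ||u||_{H^1}² for every u ∈ H^1_0.
The interval has length L = 4, and Poincaré/coercivity depend only on L. Here a(u, u) = ∫(u')² + (5)·∫u².
Here c = 5 ≥ 1, so a(u,u) = ∫(u')² + c∫u² ≥ ∫(u')² + ∫u² = ||u||_{H^1}², i.e. α = 1 works. No larger α is possible: a(u,u) ≥ α||u||_{H^1}² means (1−α)∫(u')² ≥ (α−c)∫u², and for the modes u_n = sin(nπ(x−x₀)/L) (x₀ the left endpoint) one has ∫u_n²/∫(u_n')² = (L/(nπ))² → 0, so a(u_n,u_n)/||u_n||_{H^1}² → 1. Hence the optimal constant is α = 1.
Therefore α = 1.


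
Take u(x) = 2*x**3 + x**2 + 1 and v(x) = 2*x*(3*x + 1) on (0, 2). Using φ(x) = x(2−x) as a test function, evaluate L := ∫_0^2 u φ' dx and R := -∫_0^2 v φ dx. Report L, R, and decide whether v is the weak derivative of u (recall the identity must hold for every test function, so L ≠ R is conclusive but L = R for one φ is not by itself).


LHS = -184/15, RHS = -184/15. Yes, v = u' weakly.

u(x) = 2*x**3 + x**2 + 1, classical derivative u'(x) = 6*x**2 + 2*x.
φ(x) = x(2−x), so φ'(x) = 2 - 2*x.
Note φ(0) = φ(2) = 0, so the boundary term u·φ vanishes.
LHS = ∫_0^2 u(x) φ'(x) dx = ∫_0^2 (-4*x^4 + 2*x^3 + 2*x^2 - 2*x + 2) dx. Term by term:
  ∫_0^2 -4*x^4 dx = -128/5;  ∫_0^2 2*x^3 dx = 8;  ∫_0^2 2*x^2 dx = 16/3;
  ∫_0^2 -2*x dx = -4;  ∫_0^2 2 dx = 4.
Sum: -128/5 + 8 + 16/3 − 4 + 4 = -184/15.
So LHS = -184/15.
∫_0^2 v(x) φ(x) dx = ∫_0^2 (-6*x^4 + 10*x^3 + 4*x^2) dx. Term by term:
  ∫_0^2 -6*x^4 dx = -192/5;  ∫_0^2 10*x^3 dx = 40;  ∫_0^2 4*x^2 dx = 32/3.
Sum: -192/5 + 40 + 32/3 = 184/15.
So RHS = -∫_0^2 v(x) φ(x) dx = -184/15.
LHS = RHS, so the identity holds for this test φ.
Moreover u is smooth here and v(x) = u'(x) = 6*x**2 + 2*x pointwise, so the identity holds for every test function. Hence v is the weak derivative of u.


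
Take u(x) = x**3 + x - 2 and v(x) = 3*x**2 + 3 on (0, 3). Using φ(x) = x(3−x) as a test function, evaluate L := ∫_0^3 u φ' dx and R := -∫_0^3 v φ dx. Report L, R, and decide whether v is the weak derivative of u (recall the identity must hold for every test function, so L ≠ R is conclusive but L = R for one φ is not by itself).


LHS = -819/20, RHS = -999/20. No, v is not the weak derivative of u.

u(x) = x**3 + x - 2, classical derivative u'(x) = 3*x**2 + 1.
φ(x) = x(3−x), so φ'(x) = 3 - 2*x.
Note φ(0) = φ(3) = 0, so the boundary term u·φ vanishes.
LHS = ∫_0^3 u(x) φ'(x) dx = ∫_0^3 (-2*x^4 + 3*x^3 - 2*x^2 + 7*x - 6) dx. Term by term:
  ∫_0^3 -2*x^4 dx = -486/5;  ∫_0^3 3*x^3 dx = 243/4;  ∫_0^3 -2*x^2 dx = -18;
  ∫_0^3 7*x dx = 63/2;  ∫_0^3 -6 dx = -18.
Sum: -486/5 + 243/4 − 18 + 63/2 − 18 = -819/20.
So LHS = -819/20.
∫_0^3 v(x) φ(x) dx = ∫_0^3 (-3*x^4 + 9*x^3 - 3*x^2 + 9*x) dx. Term by term:
  ∫_0^3 -3*x^4 dx = -729/5;  ∫_0^3 9*x^3 dx = 729/4;  ∫_0^3 -3*x^2 dx = -27;
  ∫_0^3 9*x dx = 81/2.
Sum: -729/5 + 729/4 − 27 + 81/2 = 999/20.
So RHS = -∫_0^3 v(x) φ(x) dx = -999/20.
LHS − RHS = 9 ≠ 0, so the identity fails.
(For a valid weak derivative the identity must hold for EVERY test function, in particular this one. The failure shows v is NOT the weak derivative of u.)
Correct weak derivative would be u'(x) = 3*x**2 + 1.


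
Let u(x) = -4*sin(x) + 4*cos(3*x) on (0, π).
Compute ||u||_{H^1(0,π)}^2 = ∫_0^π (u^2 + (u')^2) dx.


||u||_{H^1(0,π)}^2 = 96*π

u'(x) = -12*sin(3*x) - 4*cos(x).
Expand u² and (u')² and integrate term by term on (0, π), using: for integers n ≥ 1, ∫_0^π sin²(nx) dx = ∫_0^π cos²(nx) dx = π/2; for n ≠ n', ∫_0^π sin(nx)sin(n'x) dx = ∫_0^π cos(nx)cos(n'x) dx = 0; and by product-to-sum, ∫_0^π sin(nx)cos(n'x) dx = ½∫_0^π [sin((n+n')x) + sin((n−n')x)] dx, which is 0 when n+n' is even and 2n/(n²−n'²) when n+n' is odd (it need not vanish on (0, π)).
  u² squared terms: (-4)²·∫sin(x)² dx = 16·π/2 = 8*π;  (4)²·∫cos(3x)² dx = 16·π/2 = 8*π.
  u² cross terms: 2·(-4)·(4)·∫sin(x)·cos(3x) dx = -32·(0) = 0.
  So ∫_0^π u² dx = 8*π + 8*π + 0 = 16*π.
  (u')² squared terms: (-12)²·∫sin(3x)² dx = 144·π/2 = 72*π;  (-4)²·∫cos(x)² dx = 16·π/2 = 8*π.
  (u')² cross terms: 2·(-12)·(-4)·∫sin(3x)·cos(x) dx = 96·(0) = 0.
  So ∫_0^π (u')² dx = 72*π + 8*π + 0 = 80*π.
||u||_{H^1}^2 = (16*π) + (80*π) = 96*π.


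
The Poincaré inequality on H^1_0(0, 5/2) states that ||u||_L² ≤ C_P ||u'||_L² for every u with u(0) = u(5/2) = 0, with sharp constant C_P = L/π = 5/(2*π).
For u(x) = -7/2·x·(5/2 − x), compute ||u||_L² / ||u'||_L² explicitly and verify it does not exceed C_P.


||u||_L² / ||u'||_L² = sqrt(10)/4 < C_P = 5/(2*π).

u(x) = -7/2·x·(5/2 − x), so u'(x) = 7*x - 35/4.
u(x) = -7/2·x·(5/2 − x) vanishes at x = 0 and x = 5/2, so u ∈ H^1_0(0, 5/2). Differentiate via the product rule and integrate the resulting polynomials term by term.
  ∫_0^5/2 u² dx = ∫_0^5/2 (49*x^4/4 - 245*x^3/4 + 1225*x^2/16) dx. Term by term:
    ∫_0^5/2 49*x^4/4 dx = 30625/128;  ∫_0^5/2 -245*x^3/4 dx = -153125/256;  ∫_0^5/2 1225*x^2/16 dx = 153125/384.
  Sum: 30625/128 − 153125/256 + 153125/384 = 30625/768.
  ∫_0^5/2 (u')² dx = ∫_0^5/2 (49*x^2 - 245*x/2 + 1225/16) dx. Term by term:
    ∫_0^5/2 49*x^2 dx = 6125/24;  ∫_0^5/2 -245*x/2 dx = -6125/16;  ∫_0^5/2 1225/16 dx = 6125/32.
  Sum: 6125/24 − 6125/16 + 6125/32 = 6125/96.
∫_0^5/2 u² dx = 30625/768, so ||u||_L² = 175*sqrt(3)/48.
∫_0^5/2 (u')² dx = 6125/96, so ||u'||_L² = 35*sqrt(30)/24.
Ratio ||u||_L² / ||u'||_L² = sqrt(10)/4.
Sharp Poincaré constant on H^1_0(0, 5/2) is C_P = L/π = 5/(2*π), achieved by sin(2*π/5·x).
A polynomial bump cannot attain the sharp Poincaré constant (only the first sine eigenfunction does), so the ratio is strictly less than C_P, consistent with ||u||_L² ≤ C_P ||u'||_L².


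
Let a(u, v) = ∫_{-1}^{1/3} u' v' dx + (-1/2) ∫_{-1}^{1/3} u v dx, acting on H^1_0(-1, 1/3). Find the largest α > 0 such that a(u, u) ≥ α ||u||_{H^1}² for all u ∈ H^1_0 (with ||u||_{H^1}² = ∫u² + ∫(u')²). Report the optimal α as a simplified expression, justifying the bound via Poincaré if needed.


α = (-8 + 9*π^2)/(16 + 9*π^2)

Coercivity of a(·,·) on H^1_0(-1, 1/3) means a(u, u) ≥ α ||u||_{H^1}² for every u ∈ H^1_0.
The interval has length L = 4/3, and Poincaré/coercivity depend only on L. Here a(u, u) = ∫(u')² + (-1/2)·∫u².
Here c = -1/2 < 0 with |c| < (π/L)² = 9*π^2/16, so coercivity still holds. The condition a(u,u) ≥ α||u||_{H^1}² reads (1−α)∫(u')² ≥ (α−c)∫u². Any admissible α is ≤ 1 (rapidly oscillating u have ∫u²/∫(u')² → 0), and α = 1 would force 0 ≥ (1−c)∫u², impossible since c < 1; so 1−α > 0. By the sharp Poincaré inequality on H^1_0 of an interval of length L, ∫(u')² ≥ (π/L)²∫u² with equality for the first sine mode sin(π(x−x₀)/L) (x₀ the left endpoint), so the inequality holds for all u iff (1−α)(π/L)² ≥ α − c, i.e. α ≤ ((π/L)² + c)/((π/L)² + 1) = (1 + c(L/π)²)/(1 + (L/π)²). (Direct route, valid since c ≤ 0: Poincaré gives c∫u² ≥ c(L/π)²∫(u')², so a(u,u) ≥ (1 + c(L/π)²)∫(u')², while ||u||_{H^1}² ≤ (1 + (L/π)²)∫(u')²; dividing yields the same α.) With (π/L)² = 9*π^2/16 and c = -1/2, the largest admissible constant is α = ((π/L)² + c)/((π/L)² + 1).
Simplifying, α = (-8 + 9*π^2)/(16 + 9*π^2).


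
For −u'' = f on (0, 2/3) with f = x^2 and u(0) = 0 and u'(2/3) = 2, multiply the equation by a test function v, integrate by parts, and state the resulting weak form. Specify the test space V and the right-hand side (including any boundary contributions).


V = {v ∈ H^1(0, 2/3) : v(0) = 0} (test functions vanish at x = 0 where u is specified); weak form: ∫_0^2/3 u'v' dx = ∫_0^2/3 (x^2) v dx + 2·v(2/3) for all v ∈ V.

Multiply both sides by a test function v and integrate from 0 to 2/3:
  ∫_0^2/3 −u''(x) v(x) dx = ∫_0^2/3 f(x) v(x) dx.
Integrate the LHS by parts once:
  ∫_0^2/3 −u'' v dx = −[u'(x) v(x)]_0^2/3 + ∫_0^2/3 u'(x) v'(x) dx.
Thus ∫_0^2/3 u'(x) v'(x) dx = ∫_0^2/3 f(x) v(x) dx + [u'(x) v(x)]_0^2/3.
Choose V so that boundary terms are either known or forced to vanish.
Mixed BC: u(0) = 0 (Dirichlet) and u'(2/3) = 2 (Neumann). Define V = {v ∈ H^1(0, 2/3) : v(0) = 0}. Then [u' v]_0^2/3 = u'(2/3)·v(2/3) − u'(0)·0 = 2·v(2/3).
Weak formulation: find u (satisfying any essential BC) such that ∫_0^2/3 u'(x) v'(x) dx = ∫_0^2/3 f v dx + 2·v(2/3) for all v ∈ V (Dirichlet at 0 absorbed into V; Neumann datum at x = 2/3 contributes the boundary term).
Substituting f(x) = x^2, the right-hand side is ∫_0^2/3 (x^2) v dx + 2·v(2/3).


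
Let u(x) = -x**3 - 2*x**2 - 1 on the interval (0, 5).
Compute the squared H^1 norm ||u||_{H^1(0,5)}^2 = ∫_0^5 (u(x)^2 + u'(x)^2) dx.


||u||_{H^1}^2 = 484445/14

The H^1 norm (squared) on an interval (0, L) is
  ||u||_{H^1}^2 = ∫_0^L u(x)^2 dx + ∫_0^L u'(x)^2 dx.
Compute u'(x) = -3*x**2 - 4*x.
Then u(x)^2 = x**6 + 4*x**5 + 4*x**4 + 2*x**3 + 4*x**2 + 1 and u'(x)^2 = 9*x**4 + 24*x**3 + 16*x**2.
Integrate each monomial from 0 to 5 using ∫_0^5 c·x^n dx = c·5^(n+1)/(n+1):
  ∫_0^5 u(x)^2 dx = ∫_0^5 (x^6 + 4*x^5 + 4*x^4 + 2*x^3 + 4*x^2 + 1) dx. Term by term:
    ∫_0^5 x^6 dx = 78125/7;  ∫_0^5 4*x^5 dx = 31250/3;  ∫_0^5 4*x^4 dx = 2500;
    ∫_0^5 2*x^3 dx = 625/2;  ∫_0^5 4*x^2 dx = 500/3;  ∫_0^5 1 dx = 5.
  Sum: 78125/7 + 31250/3 + 2500 + 625/2 + 500/3 + 5 = 1031585/42.
  ∫_0^5 u'(x)^2 dx = ∫_0^5 (9*x^4 + 24*x^3 + 16*x^2) dx. Term by term:
    ∫_0^5 9*x^4 dx = 5625;  ∫_0^5 24*x^3 dx = 3750;  ∫_0^5 16*x^2 dx = 2000/3.
  Sum: 5625 + 3750 + 2000/3 = 30125/3.
Adding: ||u||_{H^1}^2 = 1031585/42 + 30125/3 = 484445/14.
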